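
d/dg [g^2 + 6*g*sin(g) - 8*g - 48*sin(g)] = 6*g*cos(g) + 2*g + 6*sin(g) - 48*cos(g) - 8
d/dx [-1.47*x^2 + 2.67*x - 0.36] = 2.67 - 2.94*x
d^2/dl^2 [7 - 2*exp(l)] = -2*exp(l)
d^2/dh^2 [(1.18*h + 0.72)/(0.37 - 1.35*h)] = -3.80322/(1.35*h - 0.37)^3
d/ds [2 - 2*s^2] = -4*s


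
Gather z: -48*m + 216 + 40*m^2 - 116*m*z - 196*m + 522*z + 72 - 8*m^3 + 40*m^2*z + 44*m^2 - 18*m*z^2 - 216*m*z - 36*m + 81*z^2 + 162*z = -8*m^3 + 84*m^2 - 280*m + z^2*(81 - 18*m) + z*(40*m^2 - 332*m + 684) + 288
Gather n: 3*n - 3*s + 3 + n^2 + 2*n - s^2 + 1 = n^2 + 5*n - s^2 - 3*s + 4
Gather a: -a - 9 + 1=-a - 8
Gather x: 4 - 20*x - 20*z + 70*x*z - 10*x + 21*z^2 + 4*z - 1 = x*(70*z - 30) + 21*z^2 - 16*z + 3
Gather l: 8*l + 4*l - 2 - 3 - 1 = 12*l - 6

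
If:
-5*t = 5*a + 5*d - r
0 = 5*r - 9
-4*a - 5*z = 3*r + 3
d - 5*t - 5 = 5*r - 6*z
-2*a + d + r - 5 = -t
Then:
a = -71/75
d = 4888/1125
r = 9/5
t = -3418/1125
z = -346/375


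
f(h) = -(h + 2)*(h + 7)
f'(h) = -2*h - 9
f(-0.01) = -13.91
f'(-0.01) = -8.98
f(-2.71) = 3.05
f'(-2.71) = -3.58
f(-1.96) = -0.20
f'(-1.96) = -5.08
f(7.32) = -133.46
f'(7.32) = -23.64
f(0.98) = -23.78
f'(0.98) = -10.96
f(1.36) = -28.09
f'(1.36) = -11.72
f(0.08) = -14.73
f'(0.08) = -9.16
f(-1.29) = -4.05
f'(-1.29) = -6.42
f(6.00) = -104.00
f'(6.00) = -21.00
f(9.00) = -176.00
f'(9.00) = -27.00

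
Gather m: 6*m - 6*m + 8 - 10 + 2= 0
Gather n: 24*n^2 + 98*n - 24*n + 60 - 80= 24*n^2 + 74*n - 20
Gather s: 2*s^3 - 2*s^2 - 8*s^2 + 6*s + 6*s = 2*s^3 - 10*s^2 + 12*s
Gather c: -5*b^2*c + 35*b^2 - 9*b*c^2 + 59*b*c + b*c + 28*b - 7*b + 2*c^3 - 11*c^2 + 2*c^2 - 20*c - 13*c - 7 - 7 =35*b^2 + 21*b + 2*c^3 + c^2*(-9*b - 9) + c*(-5*b^2 + 60*b - 33) - 14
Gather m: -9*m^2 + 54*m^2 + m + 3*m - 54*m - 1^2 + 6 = 45*m^2 - 50*m + 5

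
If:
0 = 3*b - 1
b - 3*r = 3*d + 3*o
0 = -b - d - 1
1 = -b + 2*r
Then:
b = 1/3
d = -4/3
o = 7/9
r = 2/3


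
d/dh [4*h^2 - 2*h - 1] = 8*h - 2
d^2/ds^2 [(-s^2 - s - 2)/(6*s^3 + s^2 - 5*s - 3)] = 2*(-36*s^6 - 108*s^5 - 540*s^4 - 258*s^3 + 57*s^2 - 87*s - 50)/(216*s^9 + 108*s^8 - 522*s^7 - 503*s^6 + 327*s^5 + 606*s^4 + 127*s^3 - 198*s^2 - 135*s - 27)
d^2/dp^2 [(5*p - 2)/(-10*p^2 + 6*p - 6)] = (25*(3*p - 1)*(5*p^2 - 3*p + 3) - (5*p - 2)*(10*p - 3)^2)/(5*p^2 - 3*p + 3)^3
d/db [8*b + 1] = 8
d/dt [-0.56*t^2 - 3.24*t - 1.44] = -1.12*t - 3.24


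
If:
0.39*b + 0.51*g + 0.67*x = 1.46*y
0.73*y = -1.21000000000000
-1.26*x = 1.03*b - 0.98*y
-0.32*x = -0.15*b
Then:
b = -1.00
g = -3.36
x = -0.47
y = -1.66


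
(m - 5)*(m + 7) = m^2 + 2*m - 35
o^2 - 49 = (o - 7)*(o + 7)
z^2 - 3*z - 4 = (z - 4)*(z + 1)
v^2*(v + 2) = v^3 + 2*v^2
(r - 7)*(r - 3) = r^2 - 10*r + 21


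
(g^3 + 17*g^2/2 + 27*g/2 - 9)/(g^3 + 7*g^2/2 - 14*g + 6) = (g + 3)/(g - 2)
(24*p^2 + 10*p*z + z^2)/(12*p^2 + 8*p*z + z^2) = (4*p + z)/(2*p + z)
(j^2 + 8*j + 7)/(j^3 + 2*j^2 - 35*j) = (j + 1)/(j*(j - 5))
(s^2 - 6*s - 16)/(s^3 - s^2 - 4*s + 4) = (s - 8)/(s^2 - 3*s + 2)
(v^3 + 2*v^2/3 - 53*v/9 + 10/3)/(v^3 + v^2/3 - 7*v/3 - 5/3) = (v^2 + 7*v/3 - 2)/(v^2 + 2*v + 1)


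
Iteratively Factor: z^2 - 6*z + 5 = (z - 5)*(z - 1)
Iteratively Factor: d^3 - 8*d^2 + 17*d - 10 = (d - 1)*(d^2 - 7*d + 10) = (d - 2)*(d - 1)*(d - 5)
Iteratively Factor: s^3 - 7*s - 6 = (s + 1)*(s^2 - s - 6) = (s + 1)*(s + 2)*(s - 3)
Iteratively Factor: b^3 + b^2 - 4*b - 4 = (b + 2)*(b^2 - b - 2) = (b - 2)*(b + 2)*(b + 1)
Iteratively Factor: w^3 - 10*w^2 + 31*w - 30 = (w - 2)*(w^2 - 8*w + 15) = (w - 5)*(w - 2)*(w - 3)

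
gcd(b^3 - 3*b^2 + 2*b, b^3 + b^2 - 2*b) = b^2 - b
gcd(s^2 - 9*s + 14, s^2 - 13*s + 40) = 1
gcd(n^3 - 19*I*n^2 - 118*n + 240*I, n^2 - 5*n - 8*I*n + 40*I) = n - 8*I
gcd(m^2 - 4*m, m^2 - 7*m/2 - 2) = m - 4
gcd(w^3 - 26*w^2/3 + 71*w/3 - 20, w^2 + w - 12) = w - 3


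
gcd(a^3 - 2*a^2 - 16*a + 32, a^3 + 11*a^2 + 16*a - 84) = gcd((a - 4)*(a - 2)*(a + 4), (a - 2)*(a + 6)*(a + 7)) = a - 2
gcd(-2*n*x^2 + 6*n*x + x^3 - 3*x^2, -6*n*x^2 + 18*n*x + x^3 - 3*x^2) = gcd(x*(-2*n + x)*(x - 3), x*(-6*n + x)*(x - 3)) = x^2 - 3*x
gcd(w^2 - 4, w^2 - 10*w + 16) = w - 2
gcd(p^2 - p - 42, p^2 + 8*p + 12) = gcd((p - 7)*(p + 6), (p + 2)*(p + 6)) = p + 6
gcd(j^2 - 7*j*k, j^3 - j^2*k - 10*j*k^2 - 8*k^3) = 1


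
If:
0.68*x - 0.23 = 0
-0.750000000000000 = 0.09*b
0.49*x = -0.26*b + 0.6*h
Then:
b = -8.33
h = -3.33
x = 0.34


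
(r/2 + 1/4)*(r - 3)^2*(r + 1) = r^4/2 - 9*r^3/4 + r^2/4 + 21*r/4 + 9/4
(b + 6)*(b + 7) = b^2 + 13*b + 42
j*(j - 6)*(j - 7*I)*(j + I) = j^4 - 6*j^3 - 6*I*j^3 + 7*j^2 + 36*I*j^2 - 42*j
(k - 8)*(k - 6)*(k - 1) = k^3 - 15*k^2 + 62*k - 48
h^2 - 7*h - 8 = (h - 8)*(h + 1)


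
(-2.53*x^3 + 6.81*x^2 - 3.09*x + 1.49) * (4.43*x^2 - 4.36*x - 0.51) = -11.2079*x^5 + 41.1991*x^4 - 42.09*x^3 + 16.6*x^2 - 4.9205*x - 0.7599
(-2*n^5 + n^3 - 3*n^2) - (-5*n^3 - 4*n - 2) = -2*n^5 + 6*n^3 - 3*n^2 + 4*n + 2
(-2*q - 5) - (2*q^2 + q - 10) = -2*q^2 - 3*q + 5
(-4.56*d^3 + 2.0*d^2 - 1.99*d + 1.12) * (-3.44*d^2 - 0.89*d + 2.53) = 15.6864*d^5 - 2.8216*d^4 - 6.4712*d^3 + 2.9783*d^2 - 6.0315*d + 2.8336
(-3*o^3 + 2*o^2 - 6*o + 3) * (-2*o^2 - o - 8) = 6*o^5 - o^4 + 34*o^3 - 16*o^2 + 45*o - 24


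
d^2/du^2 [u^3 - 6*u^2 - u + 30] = 6*u - 12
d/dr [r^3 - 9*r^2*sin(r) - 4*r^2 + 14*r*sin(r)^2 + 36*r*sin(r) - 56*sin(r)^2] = -9*r^2*cos(r) + 3*r^2 - 18*r*sin(r) + 14*r*sin(2*r) + 36*r*cos(r) - 8*r + 14*sin(r)^2 + 36*sin(r) - 56*sin(2*r)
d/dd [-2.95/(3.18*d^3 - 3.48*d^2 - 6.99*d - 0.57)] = (28.143*d^2 - 20.532*d - 20.6205)/(-3.18*d^3 + 3.48*d^2 + 6.99*d + 0.57)^2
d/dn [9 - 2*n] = -2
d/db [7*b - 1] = 7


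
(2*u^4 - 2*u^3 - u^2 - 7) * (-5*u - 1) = -10*u^5 + 8*u^4 + 7*u^3 + u^2 + 35*u + 7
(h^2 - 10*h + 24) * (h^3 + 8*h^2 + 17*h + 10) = h^5 - 2*h^4 - 39*h^3 + 32*h^2 + 308*h + 240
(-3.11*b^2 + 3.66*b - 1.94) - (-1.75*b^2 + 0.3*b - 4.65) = -1.36*b^2 + 3.36*b + 2.71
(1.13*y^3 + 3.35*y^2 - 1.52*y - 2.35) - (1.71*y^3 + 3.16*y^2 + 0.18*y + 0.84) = -0.58*y^3 + 0.19*y^2 - 1.7*y - 3.19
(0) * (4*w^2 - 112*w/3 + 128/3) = 0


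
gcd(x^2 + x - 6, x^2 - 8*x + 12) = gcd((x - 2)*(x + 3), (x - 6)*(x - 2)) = x - 2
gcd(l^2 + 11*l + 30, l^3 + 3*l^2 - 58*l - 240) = l^2 + 11*l + 30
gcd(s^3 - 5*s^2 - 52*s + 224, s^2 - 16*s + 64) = s - 8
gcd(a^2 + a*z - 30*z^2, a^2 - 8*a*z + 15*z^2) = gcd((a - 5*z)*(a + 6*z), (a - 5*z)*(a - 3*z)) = -a + 5*z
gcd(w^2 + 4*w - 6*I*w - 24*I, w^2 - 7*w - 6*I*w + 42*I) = w - 6*I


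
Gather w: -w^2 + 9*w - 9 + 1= -w^2 + 9*w - 8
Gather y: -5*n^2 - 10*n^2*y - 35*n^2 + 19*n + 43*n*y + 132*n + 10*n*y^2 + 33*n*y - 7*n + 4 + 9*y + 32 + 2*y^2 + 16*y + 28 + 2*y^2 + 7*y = -40*n^2 + 144*n + y^2*(10*n + 4) + y*(-10*n^2 + 76*n + 32) + 64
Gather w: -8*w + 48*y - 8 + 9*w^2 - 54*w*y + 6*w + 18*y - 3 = 9*w^2 + w*(-54*y - 2) + 66*y - 11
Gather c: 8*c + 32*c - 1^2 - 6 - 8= 40*c - 15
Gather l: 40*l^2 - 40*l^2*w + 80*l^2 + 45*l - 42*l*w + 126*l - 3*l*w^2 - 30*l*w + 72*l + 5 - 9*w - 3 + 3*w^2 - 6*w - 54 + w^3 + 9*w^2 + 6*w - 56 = l^2*(120 - 40*w) + l*(-3*w^2 - 72*w + 243) + w^3 + 12*w^2 - 9*w - 108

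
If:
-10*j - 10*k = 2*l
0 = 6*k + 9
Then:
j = 3/2 - l/5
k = -3/2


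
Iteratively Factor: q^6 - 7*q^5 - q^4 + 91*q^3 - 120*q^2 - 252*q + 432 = (q + 3)*(q^5 - 10*q^4 + 29*q^3 + 4*q^2 - 132*q + 144) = (q - 3)*(q + 3)*(q^4 - 7*q^3 + 8*q^2 + 28*q - 48) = (q - 3)^2*(q + 3)*(q^3 - 4*q^2 - 4*q + 16) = (q - 4)*(q - 3)^2*(q + 3)*(q^2 - 4) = (q - 4)*(q - 3)^2*(q - 2)*(q + 3)*(q + 2)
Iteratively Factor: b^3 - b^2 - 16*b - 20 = (b - 5)*(b^2 + 4*b + 4) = (b - 5)*(b + 2)*(b + 2)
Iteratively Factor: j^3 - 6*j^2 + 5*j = (j - 1)*(j^2 - 5*j) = (j - 5)*(j - 1)*(j)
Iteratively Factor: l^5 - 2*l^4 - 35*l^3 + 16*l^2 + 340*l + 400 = (l - 5)*(l^4 + 3*l^3 - 20*l^2 - 84*l - 80) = (l - 5)*(l + 2)*(l^3 + l^2 - 22*l - 40) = (l - 5)^2*(l + 2)*(l^2 + 6*l + 8) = (l - 5)^2*(l + 2)*(l + 4)*(l + 2)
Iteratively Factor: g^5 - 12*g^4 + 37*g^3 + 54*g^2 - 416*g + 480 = (g - 4)*(g^4 - 8*g^3 + 5*g^2 + 74*g - 120) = (g - 5)*(g - 4)*(g^3 - 3*g^2 - 10*g + 24) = (g - 5)*(g - 4)^2*(g^2 + g - 6) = (g - 5)*(g - 4)^2*(g + 3)*(g - 2)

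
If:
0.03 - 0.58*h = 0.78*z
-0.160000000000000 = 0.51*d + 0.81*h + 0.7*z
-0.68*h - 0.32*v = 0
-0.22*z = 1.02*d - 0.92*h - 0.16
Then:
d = -0.19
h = -0.32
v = 0.67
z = 0.27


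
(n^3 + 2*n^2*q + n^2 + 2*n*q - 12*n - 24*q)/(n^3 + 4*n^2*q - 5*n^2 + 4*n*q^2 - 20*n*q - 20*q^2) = (n^2 + n - 12)/(n^2 + 2*n*q - 5*n - 10*q)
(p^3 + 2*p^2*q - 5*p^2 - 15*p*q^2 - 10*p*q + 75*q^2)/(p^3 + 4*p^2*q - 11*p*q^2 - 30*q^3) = (p - 5)/(p + 2*q)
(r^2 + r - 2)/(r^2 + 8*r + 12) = (r - 1)/(r + 6)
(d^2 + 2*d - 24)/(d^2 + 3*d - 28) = (d + 6)/(d + 7)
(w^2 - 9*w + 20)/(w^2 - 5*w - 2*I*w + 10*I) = (w - 4)/(w - 2*I)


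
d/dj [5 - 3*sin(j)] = -3*cos(j)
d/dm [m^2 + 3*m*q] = 2*m + 3*q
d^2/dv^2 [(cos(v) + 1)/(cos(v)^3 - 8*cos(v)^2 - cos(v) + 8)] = (-4*sin(v)^4 + 51*sin(v)^2 - 423*cos(v)/4 + 27*cos(3*v)/4 + 99)/((cos(v) - 8)^3*(cos(v) - 1)^3)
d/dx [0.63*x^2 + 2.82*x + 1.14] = 1.26*x + 2.82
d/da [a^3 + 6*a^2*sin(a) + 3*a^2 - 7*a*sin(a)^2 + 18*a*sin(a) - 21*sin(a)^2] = 6*a^2*cos(a) + 3*a^2 + 12*a*sin(a) - 7*a*sin(2*a) + 18*a*cos(a) + 6*a - 7*sin(a)^2 + 18*sin(a) - 21*sin(2*a)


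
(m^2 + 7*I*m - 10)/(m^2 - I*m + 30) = (m + 2*I)/(m - 6*I)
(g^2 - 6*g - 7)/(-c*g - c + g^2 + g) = (7 - g)/(c - g)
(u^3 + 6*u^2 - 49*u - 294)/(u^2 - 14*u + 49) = (u^2 + 13*u + 42)/(u - 7)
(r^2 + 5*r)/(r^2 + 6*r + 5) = r/(r + 1)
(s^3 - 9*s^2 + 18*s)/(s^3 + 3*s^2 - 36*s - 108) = s*(s - 3)/(s^2 + 9*s + 18)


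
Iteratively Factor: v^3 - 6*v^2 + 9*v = (v - 3)*(v^2 - 3*v) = (v - 3)^2*(v)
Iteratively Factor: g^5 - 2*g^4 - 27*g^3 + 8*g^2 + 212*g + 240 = (g + 3)*(g^4 - 5*g^3 - 12*g^2 + 44*g + 80) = (g - 5)*(g + 3)*(g^3 - 12*g - 16) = (g - 5)*(g - 4)*(g + 3)*(g^2 + 4*g + 4) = (g - 5)*(g - 4)*(g + 2)*(g + 3)*(g + 2)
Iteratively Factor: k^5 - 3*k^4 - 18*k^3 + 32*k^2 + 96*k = (k + 2)*(k^4 - 5*k^3 - 8*k^2 + 48*k) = (k - 4)*(k + 2)*(k^3 - k^2 - 12*k) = k*(k - 4)*(k + 2)*(k^2 - k - 12) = k*(k - 4)*(k + 2)*(k + 3)*(k - 4)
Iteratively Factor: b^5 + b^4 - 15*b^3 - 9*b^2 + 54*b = (b - 3)*(b^4 + 4*b^3 - 3*b^2 - 18*b) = (b - 3)*(b - 2)*(b^3 + 6*b^2 + 9*b) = (b - 3)*(b - 2)*(b + 3)*(b^2 + 3*b) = b*(b - 3)*(b - 2)*(b + 3)*(b + 3)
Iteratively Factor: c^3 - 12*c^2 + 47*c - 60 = (c - 5)*(c^2 - 7*c + 12) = (c - 5)*(c - 4)*(c - 3)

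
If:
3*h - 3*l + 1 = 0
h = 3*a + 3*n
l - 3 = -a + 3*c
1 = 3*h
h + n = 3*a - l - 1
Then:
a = 19/36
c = -65/108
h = 1/3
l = 2/3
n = -5/12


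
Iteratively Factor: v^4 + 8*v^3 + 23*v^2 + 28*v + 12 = (v + 3)*(v^3 + 5*v^2 + 8*v + 4) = (v + 1)*(v + 3)*(v^2 + 4*v + 4) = (v + 1)*(v + 2)*(v + 3)*(v + 2)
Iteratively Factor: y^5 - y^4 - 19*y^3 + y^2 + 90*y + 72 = (y + 3)*(y^4 - 4*y^3 - 7*y^2 + 22*y + 24) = (y - 3)*(y + 3)*(y^3 - y^2 - 10*y - 8) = (y - 4)*(y - 3)*(y + 3)*(y^2 + 3*y + 2) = (y - 4)*(y - 3)*(y + 2)*(y + 3)*(y + 1)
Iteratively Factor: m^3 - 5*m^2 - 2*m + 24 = (m + 2)*(m^2 - 7*m + 12) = (m - 3)*(m + 2)*(m - 4)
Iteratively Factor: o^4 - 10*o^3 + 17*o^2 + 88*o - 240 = (o - 4)*(o^3 - 6*o^2 - 7*o + 60) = (o - 4)^2*(o^2 - 2*o - 15) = (o - 5)*(o - 4)^2*(o + 3)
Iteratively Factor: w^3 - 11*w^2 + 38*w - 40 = (w - 2)*(w^2 - 9*w + 20) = (w - 4)*(w - 2)*(w - 5)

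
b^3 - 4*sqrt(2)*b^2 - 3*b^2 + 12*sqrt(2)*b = b*(b - 3)*(b - 4*sqrt(2))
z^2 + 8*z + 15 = (z + 3)*(z + 5)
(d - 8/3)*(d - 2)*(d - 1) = d^3 - 17*d^2/3 + 10*d - 16/3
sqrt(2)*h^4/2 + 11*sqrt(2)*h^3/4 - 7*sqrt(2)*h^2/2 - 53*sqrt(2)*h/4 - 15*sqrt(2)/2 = (h - 5/2)*(h + 1)*(h + 6)*(sqrt(2)*h/2 + sqrt(2)/2)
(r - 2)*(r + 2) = r^2 - 4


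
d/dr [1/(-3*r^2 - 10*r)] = 2*(3*r + 5)/(r^2*(3*r + 10)^2)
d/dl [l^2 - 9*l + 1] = 2*l - 9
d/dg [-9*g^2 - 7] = -18*g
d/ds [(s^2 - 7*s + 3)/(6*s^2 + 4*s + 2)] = (23*s^2 - 16*s - 13)/(2*(9*s^4 + 12*s^3 + 10*s^2 + 4*s + 1))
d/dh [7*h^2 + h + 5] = 14*h + 1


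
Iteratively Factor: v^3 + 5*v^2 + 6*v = (v)*(v^2 + 5*v + 6) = v*(v + 2)*(v + 3)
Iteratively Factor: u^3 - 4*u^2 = (u)*(u^2 - 4*u) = u^2*(u - 4)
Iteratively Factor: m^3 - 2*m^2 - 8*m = (m - 4)*(m^2 + 2*m) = (m - 4)*(m + 2)*(m)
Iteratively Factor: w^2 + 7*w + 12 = (w + 3)*(w + 4)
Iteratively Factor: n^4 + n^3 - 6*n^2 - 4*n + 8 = (n - 2)*(n^3 + 3*n^2 - 4) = (n - 2)*(n + 2)*(n^2 + n - 2) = (n - 2)*(n + 2)^2*(n - 1)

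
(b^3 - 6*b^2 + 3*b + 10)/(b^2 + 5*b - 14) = (b^2 - 4*b - 5)/(b + 7)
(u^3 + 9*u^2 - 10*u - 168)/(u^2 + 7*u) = u + 2 - 24/u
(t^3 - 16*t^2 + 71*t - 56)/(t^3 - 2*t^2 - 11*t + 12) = (t^2 - 15*t + 56)/(t^2 - t - 12)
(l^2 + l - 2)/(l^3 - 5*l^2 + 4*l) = (l + 2)/(l*(l - 4))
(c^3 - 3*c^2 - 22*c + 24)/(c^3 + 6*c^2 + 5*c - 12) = (c - 6)/(c + 3)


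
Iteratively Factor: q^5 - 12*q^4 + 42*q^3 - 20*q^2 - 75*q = (q + 1)*(q^4 - 13*q^3 + 55*q^2 - 75*q) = q*(q + 1)*(q^3 - 13*q^2 + 55*q - 75) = q*(q - 3)*(q + 1)*(q^2 - 10*q + 25) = q*(q - 5)*(q - 3)*(q + 1)*(q - 5)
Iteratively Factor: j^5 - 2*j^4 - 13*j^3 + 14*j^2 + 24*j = (j - 2)*(j^4 - 13*j^2 - 12*j) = j*(j - 2)*(j^3 - 13*j - 12) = j*(j - 2)*(j + 1)*(j^2 - j - 12) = j*(j - 4)*(j - 2)*(j + 1)*(j + 3)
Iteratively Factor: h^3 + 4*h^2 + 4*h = (h)*(h^2 + 4*h + 4) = h*(h + 2)*(h + 2)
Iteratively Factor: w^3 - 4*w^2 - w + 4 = (w - 1)*(w^2 - 3*w - 4) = (w - 1)*(w + 1)*(w - 4)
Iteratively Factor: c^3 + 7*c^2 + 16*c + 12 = (c + 3)*(c^2 + 4*c + 4) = (c + 2)*(c + 3)*(c + 2)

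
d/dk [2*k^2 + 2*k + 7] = 4*k + 2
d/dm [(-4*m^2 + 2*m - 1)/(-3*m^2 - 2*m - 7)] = 2*(7*m^2 + 25*m - 8)/(9*m^4 + 12*m^3 + 46*m^2 + 28*m + 49)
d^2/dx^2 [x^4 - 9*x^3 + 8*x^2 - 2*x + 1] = 12*x^2 - 54*x + 16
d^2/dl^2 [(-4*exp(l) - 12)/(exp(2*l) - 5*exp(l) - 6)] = 4*(-exp(4*l) - 17*exp(3*l) + 9*exp(2*l) - 117*exp(l) + 54)*exp(l)/(exp(6*l) - 15*exp(5*l) + 57*exp(4*l) + 55*exp(3*l) - 342*exp(2*l) - 540*exp(l) - 216)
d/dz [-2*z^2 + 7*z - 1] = 7 - 4*z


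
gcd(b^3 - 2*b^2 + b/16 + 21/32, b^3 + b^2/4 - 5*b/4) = 1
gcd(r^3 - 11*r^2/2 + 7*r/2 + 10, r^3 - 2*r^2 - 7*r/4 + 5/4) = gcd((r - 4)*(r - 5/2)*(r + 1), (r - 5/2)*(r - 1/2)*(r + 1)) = r^2 - 3*r/2 - 5/2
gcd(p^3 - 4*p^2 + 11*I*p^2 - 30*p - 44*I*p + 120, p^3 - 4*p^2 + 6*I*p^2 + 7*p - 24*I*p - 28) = p - 4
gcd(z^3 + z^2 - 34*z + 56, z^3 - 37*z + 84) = z^2 + 3*z - 28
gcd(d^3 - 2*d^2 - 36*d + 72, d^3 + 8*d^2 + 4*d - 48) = d^2 + 4*d - 12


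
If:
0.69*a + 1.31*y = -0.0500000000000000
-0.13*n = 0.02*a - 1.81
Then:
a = -1.89855072463768*y - 0.072463768115942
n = 0.292084726867336*y + 13.9342251950948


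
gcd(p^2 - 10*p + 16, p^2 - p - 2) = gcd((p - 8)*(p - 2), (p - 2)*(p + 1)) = p - 2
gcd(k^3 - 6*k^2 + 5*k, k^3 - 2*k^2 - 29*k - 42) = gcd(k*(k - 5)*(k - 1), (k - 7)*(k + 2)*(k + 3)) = 1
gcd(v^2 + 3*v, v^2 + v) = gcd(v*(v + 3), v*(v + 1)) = v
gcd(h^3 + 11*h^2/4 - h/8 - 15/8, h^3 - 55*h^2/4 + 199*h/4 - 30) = h - 3/4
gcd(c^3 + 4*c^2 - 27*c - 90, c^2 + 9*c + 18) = c^2 + 9*c + 18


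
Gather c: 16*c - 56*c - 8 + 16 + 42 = 50 - 40*c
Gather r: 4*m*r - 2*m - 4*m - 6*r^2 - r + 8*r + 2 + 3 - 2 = -6*m - 6*r^2 + r*(4*m + 7) + 3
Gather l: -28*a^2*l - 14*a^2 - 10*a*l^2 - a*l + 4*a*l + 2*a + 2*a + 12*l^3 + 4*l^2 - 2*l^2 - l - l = -14*a^2 + 4*a + 12*l^3 + l^2*(2 - 10*a) + l*(-28*a^2 + 3*a - 2)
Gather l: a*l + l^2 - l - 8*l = l^2 + l*(a - 9)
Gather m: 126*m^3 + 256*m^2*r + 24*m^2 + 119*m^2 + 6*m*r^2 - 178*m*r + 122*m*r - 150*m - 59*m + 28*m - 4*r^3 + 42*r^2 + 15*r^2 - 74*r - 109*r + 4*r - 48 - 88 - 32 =126*m^3 + m^2*(256*r + 143) + m*(6*r^2 - 56*r - 181) - 4*r^3 + 57*r^2 - 179*r - 168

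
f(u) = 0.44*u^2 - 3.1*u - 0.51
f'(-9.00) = -11.02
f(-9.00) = 63.03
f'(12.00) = 7.46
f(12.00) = 25.65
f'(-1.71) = -4.60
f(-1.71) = 6.08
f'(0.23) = -2.90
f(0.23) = -1.20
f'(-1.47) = -4.39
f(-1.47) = 5.00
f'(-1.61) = -4.52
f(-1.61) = 5.62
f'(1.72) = -1.59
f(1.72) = -4.54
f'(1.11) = -2.12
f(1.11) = -3.41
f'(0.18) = -2.94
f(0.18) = -1.05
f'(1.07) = -2.16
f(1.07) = -3.32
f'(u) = 0.88*u - 3.1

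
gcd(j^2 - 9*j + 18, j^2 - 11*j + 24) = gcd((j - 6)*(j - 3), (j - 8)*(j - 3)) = j - 3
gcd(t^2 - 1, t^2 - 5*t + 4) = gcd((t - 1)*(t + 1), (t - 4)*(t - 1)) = t - 1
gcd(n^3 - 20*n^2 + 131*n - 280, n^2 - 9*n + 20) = n - 5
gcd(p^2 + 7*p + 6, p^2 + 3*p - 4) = 1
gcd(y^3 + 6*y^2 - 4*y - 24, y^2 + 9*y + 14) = y + 2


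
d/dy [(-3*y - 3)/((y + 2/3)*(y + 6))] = 9*(3*y^2 + 6*y + 8)/(9*y^4 + 120*y^3 + 472*y^2 + 480*y + 144)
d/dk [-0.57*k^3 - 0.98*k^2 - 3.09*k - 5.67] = -1.71*k^2 - 1.96*k - 3.09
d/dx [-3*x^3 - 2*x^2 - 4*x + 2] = -9*x^2 - 4*x - 4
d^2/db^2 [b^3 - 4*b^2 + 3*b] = 6*b - 8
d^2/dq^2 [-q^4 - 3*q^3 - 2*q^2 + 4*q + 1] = -12*q^2 - 18*q - 4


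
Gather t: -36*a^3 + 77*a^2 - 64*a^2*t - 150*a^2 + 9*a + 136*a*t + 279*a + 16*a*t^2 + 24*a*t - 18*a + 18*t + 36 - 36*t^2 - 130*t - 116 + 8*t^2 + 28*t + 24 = -36*a^3 - 73*a^2 + 270*a + t^2*(16*a - 28) + t*(-64*a^2 + 160*a - 84) - 56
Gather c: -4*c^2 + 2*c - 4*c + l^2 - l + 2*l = -4*c^2 - 2*c + l^2 + l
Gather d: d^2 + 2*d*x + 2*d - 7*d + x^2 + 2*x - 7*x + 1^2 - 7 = d^2 + d*(2*x - 5) + x^2 - 5*x - 6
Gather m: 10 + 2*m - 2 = 2*m + 8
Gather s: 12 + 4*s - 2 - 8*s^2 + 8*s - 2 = -8*s^2 + 12*s + 8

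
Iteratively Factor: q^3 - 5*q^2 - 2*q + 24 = (q + 2)*(q^2 - 7*q + 12) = (q - 4)*(q + 2)*(q - 3)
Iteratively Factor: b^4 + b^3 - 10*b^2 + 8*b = (b - 2)*(b^3 + 3*b^2 - 4*b) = (b - 2)*(b + 4)*(b^2 - b) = b*(b - 2)*(b + 4)*(b - 1)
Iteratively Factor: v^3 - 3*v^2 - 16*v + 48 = (v - 4)*(v^2 + v - 12) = (v - 4)*(v - 3)*(v + 4)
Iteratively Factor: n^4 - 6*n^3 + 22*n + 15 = (n + 1)*(n^3 - 7*n^2 + 7*n + 15) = (n - 3)*(n + 1)*(n^2 - 4*n - 5) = (n - 5)*(n - 3)*(n + 1)*(n + 1)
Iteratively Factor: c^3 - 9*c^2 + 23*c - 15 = (c - 1)*(c^2 - 8*c + 15) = (c - 5)*(c - 1)*(c - 3)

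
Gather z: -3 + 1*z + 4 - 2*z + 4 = 5 - z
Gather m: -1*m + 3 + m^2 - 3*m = m^2 - 4*m + 3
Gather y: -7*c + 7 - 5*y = -7*c - 5*y + 7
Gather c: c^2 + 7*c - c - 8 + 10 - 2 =c^2 + 6*c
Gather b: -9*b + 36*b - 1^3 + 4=27*b + 3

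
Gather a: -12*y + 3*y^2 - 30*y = 3*y^2 - 42*y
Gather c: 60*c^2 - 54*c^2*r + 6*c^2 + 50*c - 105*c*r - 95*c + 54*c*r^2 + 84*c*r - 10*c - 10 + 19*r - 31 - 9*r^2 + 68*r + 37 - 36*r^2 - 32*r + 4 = c^2*(66 - 54*r) + c*(54*r^2 - 21*r - 55) - 45*r^2 + 55*r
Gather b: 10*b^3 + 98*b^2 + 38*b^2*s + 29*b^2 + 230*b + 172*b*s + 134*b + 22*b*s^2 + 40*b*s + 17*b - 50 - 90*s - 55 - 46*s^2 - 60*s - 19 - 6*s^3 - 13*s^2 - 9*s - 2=10*b^3 + b^2*(38*s + 127) + b*(22*s^2 + 212*s + 381) - 6*s^3 - 59*s^2 - 159*s - 126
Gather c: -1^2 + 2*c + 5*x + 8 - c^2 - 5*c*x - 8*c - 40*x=-c^2 + c*(-5*x - 6) - 35*x + 7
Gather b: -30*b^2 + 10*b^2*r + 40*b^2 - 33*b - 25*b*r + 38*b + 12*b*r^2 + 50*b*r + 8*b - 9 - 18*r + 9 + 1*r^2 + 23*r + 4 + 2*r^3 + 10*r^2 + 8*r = b^2*(10*r + 10) + b*(12*r^2 + 25*r + 13) + 2*r^3 + 11*r^2 + 13*r + 4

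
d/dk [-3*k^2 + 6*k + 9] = 6 - 6*k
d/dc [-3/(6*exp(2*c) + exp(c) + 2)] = (36*exp(c) + 3)*exp(c)/(6*exp(2*c) + exp(c) + 2)^2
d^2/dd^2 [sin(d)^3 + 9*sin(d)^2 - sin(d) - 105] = sin(d)/4 + 9*sin(3*d)/4 + 18*cos(2*d)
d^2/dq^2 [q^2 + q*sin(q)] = -q*sin(q) + 2*cos(q) + 2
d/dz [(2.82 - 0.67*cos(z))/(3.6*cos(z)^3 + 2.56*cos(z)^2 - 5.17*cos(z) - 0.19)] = (-4.824*cos(z)^3 + 28.7408*cos(z)^2 + 14.4384*cos(z) - 14.7067)*sin(z)/(12.96*cos(z)^6 + 18.432*cos(z)^5 - 30.6704*cos(z)^4 - 27.8384*cos(z)^3 + 25.7561*cos(z)^2 + 1.9646*cos(z) + 0.0361)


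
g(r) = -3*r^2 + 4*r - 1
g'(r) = 4 - 6*r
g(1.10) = -0.23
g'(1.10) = -2.60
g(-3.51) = -52.00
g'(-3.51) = 25.06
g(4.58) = -45.61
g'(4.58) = -23.48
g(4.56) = -45.14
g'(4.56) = -23.36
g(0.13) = -0.53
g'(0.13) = 3.22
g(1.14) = -0.34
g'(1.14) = -2.84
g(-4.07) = -66.97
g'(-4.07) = 28.42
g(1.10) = -0.23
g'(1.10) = -2.60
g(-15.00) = -736.00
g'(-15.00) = 94.00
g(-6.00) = -133.00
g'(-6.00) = 40.00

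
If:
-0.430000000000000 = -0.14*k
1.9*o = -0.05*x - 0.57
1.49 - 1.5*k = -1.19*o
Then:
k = 3.07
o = 2.62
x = -110.94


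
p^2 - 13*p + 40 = (p - 8)*(p - 5)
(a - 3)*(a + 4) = a^2 + a - 12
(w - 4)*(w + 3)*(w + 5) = w^3 + 4*w^2 - 17*w - 60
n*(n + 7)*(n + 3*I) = n^3 + 7*n^2 + 3*I*n^2 + 21*I*n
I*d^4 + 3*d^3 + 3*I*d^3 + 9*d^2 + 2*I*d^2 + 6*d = d*(d + 2)*(d - 3*I)*(I*d + I)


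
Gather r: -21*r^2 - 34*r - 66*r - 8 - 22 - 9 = -21*r^2 - 100*r - 39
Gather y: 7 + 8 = 15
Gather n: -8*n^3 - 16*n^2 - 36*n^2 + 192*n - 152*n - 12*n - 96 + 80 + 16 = -8*n^3 - 52*n^2 + 28*n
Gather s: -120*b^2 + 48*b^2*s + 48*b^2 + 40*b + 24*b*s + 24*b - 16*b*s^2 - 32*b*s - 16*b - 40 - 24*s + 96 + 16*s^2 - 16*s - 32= -72*b^2 + 48*b + s^2*(16 - 16*b) + s*(48*b^2 - 8*b - 40) + 24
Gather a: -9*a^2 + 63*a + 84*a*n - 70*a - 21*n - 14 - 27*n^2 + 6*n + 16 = -9*a^2 + a*(84*n - 7) - 27*n^2 - 15*n + 2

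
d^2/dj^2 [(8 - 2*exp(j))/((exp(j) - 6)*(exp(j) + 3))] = 2*(-exp(4*j) + 13*exp(3*j) - 144*exp(2*j) + 378*exp(j) - 540)*exp(j)/(exp(6*j) - 9*exp(5*j) - 27*exp(4*j) + 297*exp(3*j) + 486*exp(2*j) - 2916*exp(j) - 5832)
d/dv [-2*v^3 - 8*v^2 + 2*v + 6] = -6*v^2 - 16*v + 2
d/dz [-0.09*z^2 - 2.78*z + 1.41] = -0.18*z - 2.78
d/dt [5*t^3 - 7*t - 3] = 15*t^2 - 7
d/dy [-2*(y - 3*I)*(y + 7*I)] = -4*y - 8*I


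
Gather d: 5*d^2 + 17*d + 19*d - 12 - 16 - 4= 5*d^2 + 36*d - 32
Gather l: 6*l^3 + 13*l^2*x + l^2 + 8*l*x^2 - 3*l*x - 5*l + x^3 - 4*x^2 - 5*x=6*l^3 + l^2*(13*x + 1) + l*(8*x^2 - 3*x - 5) + x^3 - 4*x^2 - 5*x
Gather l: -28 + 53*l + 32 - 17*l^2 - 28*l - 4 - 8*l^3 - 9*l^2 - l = -8*l^3 - 26*l^2 + 24*l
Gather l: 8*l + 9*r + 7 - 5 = 8*l + 9*r + 2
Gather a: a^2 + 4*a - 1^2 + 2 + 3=a^2 + 4*a + 4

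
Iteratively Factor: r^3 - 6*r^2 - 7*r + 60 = (r - 5)*(r^2 - r - 12) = (r - 5)*(r + 3)*(r - 4)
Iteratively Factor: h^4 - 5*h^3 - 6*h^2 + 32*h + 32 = (h - 4)*(h^3 - h^2 - 10*h - 8) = (h - 4)^2*(h^2 + 3*h + 2) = (h - 4)^2*(h + 2)*(h + 1)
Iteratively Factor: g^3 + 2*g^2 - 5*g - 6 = (g + 1)*(g^2 + g - 6) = (g + 1)*(g + 3)*(g - 2)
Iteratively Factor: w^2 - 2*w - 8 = (w - 4)*(w + 2)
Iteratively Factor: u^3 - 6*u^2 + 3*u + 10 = (u - 5)*(u^2 - u - 2) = (u - 5)*(u + 1)*(u - 2)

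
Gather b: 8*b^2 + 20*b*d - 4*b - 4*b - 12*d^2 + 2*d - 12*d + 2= 8*b^2 + b*(20*d - 8) - 12*d^2 - 10*d + 2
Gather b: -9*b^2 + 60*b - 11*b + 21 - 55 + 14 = -9*b^2 + 49*b - 20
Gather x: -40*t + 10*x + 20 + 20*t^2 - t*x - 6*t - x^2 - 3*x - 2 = 20*t^2 - 46*t - x^2 + x*(7 - t) + 18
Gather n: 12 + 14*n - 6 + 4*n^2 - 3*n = 4*n^2 + 11*n + 6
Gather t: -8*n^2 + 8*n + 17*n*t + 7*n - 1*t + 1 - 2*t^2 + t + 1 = -8*n^2 + 17*n*t + 15*n - 2*t^2 + 2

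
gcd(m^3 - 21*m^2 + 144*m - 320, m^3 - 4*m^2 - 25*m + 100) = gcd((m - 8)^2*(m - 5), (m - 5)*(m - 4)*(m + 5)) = m - 5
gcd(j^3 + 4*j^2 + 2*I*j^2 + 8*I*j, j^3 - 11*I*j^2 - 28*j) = j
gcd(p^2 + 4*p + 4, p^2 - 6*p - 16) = p + 2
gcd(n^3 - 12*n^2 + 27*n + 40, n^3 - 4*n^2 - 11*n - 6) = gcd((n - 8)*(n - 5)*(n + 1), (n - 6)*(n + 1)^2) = n + 1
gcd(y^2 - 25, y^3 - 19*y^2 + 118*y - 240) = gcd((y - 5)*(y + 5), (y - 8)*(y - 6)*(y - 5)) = y - 5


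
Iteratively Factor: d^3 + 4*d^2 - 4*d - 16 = (d + 4)*(d^2 - 4) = (d - 2)*(d + 4)*(d + 2)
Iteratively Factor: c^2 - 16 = (c + 4)*(c - 4)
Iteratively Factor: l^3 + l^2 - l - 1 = (l + 1)*(l^2 - 1) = (l + 1)^2*(l - 1)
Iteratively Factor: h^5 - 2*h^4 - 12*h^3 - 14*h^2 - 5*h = (h + 1)*(h^4 - 3*h^3 - 9*h^2 - 5*h) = h*(h + 1)*(h^3 - 3*h^2 - 9*h - 5) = h*(h + 1)^2*(h^2 - 4*h - 5) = h*(h - 5)*(h + 1)^2*(h + 1)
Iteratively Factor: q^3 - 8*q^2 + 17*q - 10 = (q - 2)*(q^2 - 6*q + 5) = (q - 5)*(q - 2)*(q - 1)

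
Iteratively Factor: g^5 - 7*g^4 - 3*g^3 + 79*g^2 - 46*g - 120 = (g - 5)*(g^4 - 2*g^3 - 13*g^2 + 14*g + 24) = (g - 5)*(g - 4)*(g^3 + 2*g^2 - 5*g - 6) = (g - 5)*(g - 4)*(g - 2)*(g^2 + 4*g + 3) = (g - 5)*(g - 4)*(g - 2)*(g + 1)*(g + 3)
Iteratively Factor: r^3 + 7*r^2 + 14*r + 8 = (r + 4)*(r^2 + 3*r + 2) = (r + 2)*(r + 4)*(r + 1)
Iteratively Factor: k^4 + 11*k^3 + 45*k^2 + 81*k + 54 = (k + 3)*(k^3 + 8*k^2 + 21*k + 18) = (k + 3)^2*(k^2 + 5*k + 6) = (k + 3)^3*(k + 2)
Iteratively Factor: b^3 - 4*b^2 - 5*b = (b - 5)*(b^2 + b) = (b - 5)*(b + 1)*(b)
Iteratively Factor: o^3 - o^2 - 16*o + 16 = (o - 1)*(o^2 - 16) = (o - 1)*(o + 4)*(o - 4)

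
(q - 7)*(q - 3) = q^2 - 10*q + 21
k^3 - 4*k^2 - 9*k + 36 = (k - 4)*(k - 3)*(k + 3)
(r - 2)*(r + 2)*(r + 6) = r^3 + 6*r^2 - 4*r - 24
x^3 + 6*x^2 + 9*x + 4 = (x + 1)^2*(x + 4)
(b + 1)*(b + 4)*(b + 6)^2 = b^4 + 17*b^3 + 100*b^2 + 228*b + 144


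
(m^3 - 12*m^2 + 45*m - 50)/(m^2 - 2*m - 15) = (m^2 - 7*m + 10)/(m + 3)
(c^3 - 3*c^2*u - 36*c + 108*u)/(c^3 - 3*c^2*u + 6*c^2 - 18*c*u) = (c - 6)/c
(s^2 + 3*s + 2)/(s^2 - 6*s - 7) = (s + 2)/(s - 7)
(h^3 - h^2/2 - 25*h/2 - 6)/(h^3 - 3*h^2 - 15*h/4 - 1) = 2*(h + 3)/(2*h + 1)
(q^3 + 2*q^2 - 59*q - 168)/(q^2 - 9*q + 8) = (q^2 + 10*q + 21)/(q - 1)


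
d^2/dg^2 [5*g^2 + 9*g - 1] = 10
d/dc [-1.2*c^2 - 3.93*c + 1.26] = -2.4*c - 3.93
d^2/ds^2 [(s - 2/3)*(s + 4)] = 2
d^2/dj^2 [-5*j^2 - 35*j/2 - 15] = -10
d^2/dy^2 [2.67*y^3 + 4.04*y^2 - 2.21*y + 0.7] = 16.02*y + 8.08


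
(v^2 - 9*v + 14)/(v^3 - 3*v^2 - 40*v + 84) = 1/(v + 6)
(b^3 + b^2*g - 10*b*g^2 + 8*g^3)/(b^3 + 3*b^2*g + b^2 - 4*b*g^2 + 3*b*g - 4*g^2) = (b - 2*g)/(b + 1)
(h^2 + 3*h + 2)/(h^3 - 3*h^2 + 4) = (h + 2)/(h^2 - 4*h + 4)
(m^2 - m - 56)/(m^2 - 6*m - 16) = (m + 7)/(m + 2)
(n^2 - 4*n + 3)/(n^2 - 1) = (n - 3)/(n + 1)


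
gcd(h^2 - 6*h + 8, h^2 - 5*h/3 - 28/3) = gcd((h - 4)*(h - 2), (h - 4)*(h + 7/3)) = h - 4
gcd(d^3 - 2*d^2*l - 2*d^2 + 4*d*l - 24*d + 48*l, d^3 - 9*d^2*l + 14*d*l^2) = d - 2*l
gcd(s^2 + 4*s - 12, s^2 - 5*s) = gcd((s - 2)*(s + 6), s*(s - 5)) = 1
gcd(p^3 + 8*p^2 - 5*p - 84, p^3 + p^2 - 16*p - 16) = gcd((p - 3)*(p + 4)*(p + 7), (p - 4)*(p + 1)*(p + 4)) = p + 4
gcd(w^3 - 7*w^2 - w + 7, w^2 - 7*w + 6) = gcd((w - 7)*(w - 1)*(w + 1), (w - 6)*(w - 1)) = w - 1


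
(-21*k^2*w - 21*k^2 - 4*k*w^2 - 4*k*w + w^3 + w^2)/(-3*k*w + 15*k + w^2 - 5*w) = (21*k^2*w + 21*k^2 + 4*k*w^2 + 4*k*w - w^3 - w^2)/(3*k*w - 15*k - w^2 + 5*w)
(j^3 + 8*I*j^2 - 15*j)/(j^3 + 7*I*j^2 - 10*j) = (j + 3*I)/(j + 2*I)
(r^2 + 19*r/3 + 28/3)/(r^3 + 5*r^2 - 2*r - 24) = (r + 7/3)/(r^2 + r - 6)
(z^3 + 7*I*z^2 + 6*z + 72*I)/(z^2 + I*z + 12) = z + 6*I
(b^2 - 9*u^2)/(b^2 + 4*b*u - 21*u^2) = (b + 3*u)/(b + 7*u)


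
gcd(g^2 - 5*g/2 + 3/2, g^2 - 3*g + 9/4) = g - 3/2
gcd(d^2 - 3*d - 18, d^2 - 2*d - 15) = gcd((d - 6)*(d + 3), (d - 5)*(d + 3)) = d + 3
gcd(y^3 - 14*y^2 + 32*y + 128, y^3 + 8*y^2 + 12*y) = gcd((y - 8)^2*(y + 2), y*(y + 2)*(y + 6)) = y + 2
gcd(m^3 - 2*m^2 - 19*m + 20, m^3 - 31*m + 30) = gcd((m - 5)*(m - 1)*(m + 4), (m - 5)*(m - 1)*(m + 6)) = m^2 - 6*m + 5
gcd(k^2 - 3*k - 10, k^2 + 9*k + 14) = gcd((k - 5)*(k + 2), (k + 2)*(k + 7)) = k + 2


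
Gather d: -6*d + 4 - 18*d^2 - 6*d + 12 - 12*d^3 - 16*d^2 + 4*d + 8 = -12*d^3 - 34*d^2 - 8*d + 24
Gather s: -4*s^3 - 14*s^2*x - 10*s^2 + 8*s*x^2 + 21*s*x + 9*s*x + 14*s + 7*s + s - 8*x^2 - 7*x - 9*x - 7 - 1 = -4*s^3 + s^2*(-14*x - 10) + s*(8*x^2 + 30*x + 22) - 8*x^2 - 16*x - 8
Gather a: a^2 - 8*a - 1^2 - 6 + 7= a^2 - 8*a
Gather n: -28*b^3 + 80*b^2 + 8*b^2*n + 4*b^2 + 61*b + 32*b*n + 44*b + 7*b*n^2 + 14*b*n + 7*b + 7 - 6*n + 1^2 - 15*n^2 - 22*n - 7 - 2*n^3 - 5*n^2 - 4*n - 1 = -28*b^3 + 84*b^2 + 112*b - 2*n^3 + n^2*(7*b - 20) + n*(8*b^2 + 46*b - 32)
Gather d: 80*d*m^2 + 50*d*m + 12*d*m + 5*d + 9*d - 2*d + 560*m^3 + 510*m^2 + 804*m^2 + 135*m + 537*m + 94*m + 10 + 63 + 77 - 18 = d*(80*m^2 + 62*m + 12) + 560*m^3 + 1314*m^2 + 766*m + 132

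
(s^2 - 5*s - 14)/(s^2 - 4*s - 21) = (s + 2)/(s + 3)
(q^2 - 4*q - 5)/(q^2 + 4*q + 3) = (q - 5)/(q + 3)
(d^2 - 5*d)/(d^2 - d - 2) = d*(5 - d)/(-d^2 + d + 2)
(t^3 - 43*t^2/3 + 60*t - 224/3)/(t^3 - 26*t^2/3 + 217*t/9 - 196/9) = 3*(t - 8)/(3*t - 7)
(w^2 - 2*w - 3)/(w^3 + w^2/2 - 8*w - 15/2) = 2/(2*w + 5)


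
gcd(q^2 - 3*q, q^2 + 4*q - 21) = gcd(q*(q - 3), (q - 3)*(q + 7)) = q - 3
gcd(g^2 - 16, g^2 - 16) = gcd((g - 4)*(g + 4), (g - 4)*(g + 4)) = g^2 - 16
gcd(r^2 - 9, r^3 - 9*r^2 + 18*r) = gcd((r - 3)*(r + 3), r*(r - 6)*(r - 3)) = r - 3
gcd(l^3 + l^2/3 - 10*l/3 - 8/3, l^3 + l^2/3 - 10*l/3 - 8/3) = l^3 + l^2/3 - 10*l/3 - 8/3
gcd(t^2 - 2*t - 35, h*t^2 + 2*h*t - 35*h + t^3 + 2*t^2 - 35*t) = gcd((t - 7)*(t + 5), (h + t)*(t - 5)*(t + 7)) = 1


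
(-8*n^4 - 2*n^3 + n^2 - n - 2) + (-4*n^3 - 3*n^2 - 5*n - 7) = -8*n^4 - 6*n^3 - 2*n^2 - 6*n - 9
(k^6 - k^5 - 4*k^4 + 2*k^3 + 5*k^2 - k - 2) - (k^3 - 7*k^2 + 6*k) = k^6 - k^5 - 4*k^4 + k^3 + 12*k^2 - 7*k - 2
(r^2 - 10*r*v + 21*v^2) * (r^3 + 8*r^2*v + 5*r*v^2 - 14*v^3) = r^5 - 2*r^4*v - 54*r^3*v^2 + 104*r^2*v^3 + 245*r*v^4 - 294*v^5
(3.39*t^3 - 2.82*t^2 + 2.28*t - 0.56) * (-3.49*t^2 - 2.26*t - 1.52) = -11.8311*t^5 + 2.1804*t^4 - 6.7368*t^3 + 1.088*t^2 - 2.2*t + 0.8512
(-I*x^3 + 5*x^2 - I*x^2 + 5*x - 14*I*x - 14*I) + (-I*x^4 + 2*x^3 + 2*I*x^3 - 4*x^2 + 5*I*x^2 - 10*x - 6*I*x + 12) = -I*x^4 + 2*x^3 + I*x^3 + x^2 + 4*I*x^2 - 5*x - 20*I*x + 12 - 14*I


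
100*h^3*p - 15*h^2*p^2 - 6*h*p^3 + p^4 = p*(-5*h + p)^2*(4*h + p)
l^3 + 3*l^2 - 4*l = l*(l - 1)*(l + 4)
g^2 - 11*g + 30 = (g - 6)*(g - 5)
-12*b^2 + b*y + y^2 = (-3*b + y)*(4*b + y)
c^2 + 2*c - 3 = (c - 1)*(c + 3)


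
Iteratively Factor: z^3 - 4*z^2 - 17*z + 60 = (z + 4)*(z^2 - 8*z + 15) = (z - 3)*(z + 4)*(z - 5)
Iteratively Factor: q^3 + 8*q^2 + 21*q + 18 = (q + 3)*(q^2 + 5*q + 6) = (q + 3)^2*(q + 2)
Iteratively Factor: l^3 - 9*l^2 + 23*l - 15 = (l - 3)*(l^2 - 6*l + 5) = (l - 5)*(l - 3)*(l - 1)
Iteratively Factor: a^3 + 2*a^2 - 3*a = (a + 3)*(a^2 - a) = (a - 1)*(a + 3)*(a)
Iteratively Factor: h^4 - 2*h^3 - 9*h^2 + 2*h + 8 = (h + 1)*(h^3 - 3*h^2 - 6*h + 8) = (h - 1)*(h + 1)*(h^2 - 2*h - 8) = (h - 1)*(h + 1)*(h + 2)*(h - 4)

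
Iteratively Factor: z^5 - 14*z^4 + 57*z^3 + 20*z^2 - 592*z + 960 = (z + 3)*(z^4 - 17*z^3 + 108*z^2 - 304*z + 320) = (z - 5)*(z + 3)*(z^3 - 12*z^2 + 48*z - 64) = (z - 5)*(z - 4)*(z + 3)*(z^2 - 8*z + 16) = (z - 5)*(z - 4)^2*(z + 3)*(z - 4)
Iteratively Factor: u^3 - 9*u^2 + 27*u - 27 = (u - 3)*(u^2 - 6*u + 9) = (u - 3)^2*(u - 3)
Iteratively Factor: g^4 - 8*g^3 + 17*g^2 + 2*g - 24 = (g + 1)*(g^3 - 9*g^2 + 26*g - 24) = (g - 2)*(g + 1)*(g^2 - 7*g + 12) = (g - 4)*(g - 2)*(g + 1)*(g - 3)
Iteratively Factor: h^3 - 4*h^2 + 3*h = (h)*(h^2 - 4*h + 3) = h*(h - 3)*(h - 1)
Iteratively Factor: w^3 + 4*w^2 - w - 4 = (w + 4)*(w^2 - 1) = (w + 1)*(w + 4)*(w - 1)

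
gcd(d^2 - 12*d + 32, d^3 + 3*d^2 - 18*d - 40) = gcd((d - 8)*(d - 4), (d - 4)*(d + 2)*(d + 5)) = d - 4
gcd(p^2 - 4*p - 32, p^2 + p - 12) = p + 4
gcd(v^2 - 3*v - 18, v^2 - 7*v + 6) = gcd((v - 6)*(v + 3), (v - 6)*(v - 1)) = v - 6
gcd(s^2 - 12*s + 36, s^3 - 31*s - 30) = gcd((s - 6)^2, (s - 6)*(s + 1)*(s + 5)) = s - 6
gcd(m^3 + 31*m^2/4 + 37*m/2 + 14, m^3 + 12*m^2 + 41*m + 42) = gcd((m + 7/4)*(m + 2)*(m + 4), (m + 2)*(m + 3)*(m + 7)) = m + 2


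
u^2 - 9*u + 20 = (u - 5)*(u - 4)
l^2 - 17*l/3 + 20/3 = (l - 4)*(l - 5/3)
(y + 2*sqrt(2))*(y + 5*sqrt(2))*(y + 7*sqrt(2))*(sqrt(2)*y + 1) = sqrt(2)*y^4 + 29*y^3 + 132*sqrt(2)*y^2 + 398*y + 140*sqrt(2)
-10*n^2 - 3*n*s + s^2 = (-5*n + s)*(2*n + s)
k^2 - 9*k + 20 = (k - 5)*(k - 4)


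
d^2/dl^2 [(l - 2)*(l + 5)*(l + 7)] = 6*l + 20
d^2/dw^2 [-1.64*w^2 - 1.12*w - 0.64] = -3.28000000000000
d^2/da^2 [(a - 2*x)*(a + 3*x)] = 2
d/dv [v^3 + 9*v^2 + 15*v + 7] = 3*v^2 + 18*v + 15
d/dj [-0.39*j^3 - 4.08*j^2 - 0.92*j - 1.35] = -1.17*j^2 - 8.16*j - 0.92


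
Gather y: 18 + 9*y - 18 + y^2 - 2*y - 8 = y^2 + 7*y - 8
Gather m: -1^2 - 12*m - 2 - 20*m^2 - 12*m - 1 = -20*m^2 - 24*m - 4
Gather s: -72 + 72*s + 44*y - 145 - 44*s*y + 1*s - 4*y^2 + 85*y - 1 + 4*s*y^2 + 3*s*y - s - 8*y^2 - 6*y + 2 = s*(4*y^2 - 41*y + 72) - 12*y^2 + 123*y - 216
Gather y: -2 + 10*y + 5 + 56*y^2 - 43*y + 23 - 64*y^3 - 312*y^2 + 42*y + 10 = -64*y^3 - 256*y^2 + 9*y + 36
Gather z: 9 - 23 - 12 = -26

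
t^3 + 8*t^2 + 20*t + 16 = (t + 2)^2*(t + 4)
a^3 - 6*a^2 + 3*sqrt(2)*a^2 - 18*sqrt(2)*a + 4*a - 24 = (a - 6)*(a + sqrt(2))*(a + 2*sqrt(2))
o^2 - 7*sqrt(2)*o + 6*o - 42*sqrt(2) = (o + 6)*(o - 7*sqrt(2))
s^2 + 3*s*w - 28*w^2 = (s - 4*w)*(s + 7*w)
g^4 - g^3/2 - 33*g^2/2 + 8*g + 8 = (g - 4)*(g - 1)*(g + 1/2)*(g + 4)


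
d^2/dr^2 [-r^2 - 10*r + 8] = -2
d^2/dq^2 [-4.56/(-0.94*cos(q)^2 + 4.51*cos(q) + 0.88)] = (16.116864*(1 - cos(q)^2)^2 - 57.994992*cos(q)^3 + 115.897416*cos(q)^2 + 97.892256*cos(q) - 209.16264)/(-0.94*cos(q)^2 + 4.51*cos(q) + 0.88)^3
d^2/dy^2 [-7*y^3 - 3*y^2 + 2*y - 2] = -42*y - 6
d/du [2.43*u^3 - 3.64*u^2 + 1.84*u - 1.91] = 7.29*u^2 - 7.28*u + 1.84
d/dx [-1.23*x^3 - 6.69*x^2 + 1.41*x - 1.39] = -3.69*x^2 - 13.38*x + 1.41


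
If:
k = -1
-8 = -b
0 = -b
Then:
No Solution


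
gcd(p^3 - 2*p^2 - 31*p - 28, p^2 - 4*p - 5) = p + 1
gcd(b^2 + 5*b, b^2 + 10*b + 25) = b + 5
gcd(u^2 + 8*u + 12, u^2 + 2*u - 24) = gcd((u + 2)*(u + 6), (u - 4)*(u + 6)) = u + 6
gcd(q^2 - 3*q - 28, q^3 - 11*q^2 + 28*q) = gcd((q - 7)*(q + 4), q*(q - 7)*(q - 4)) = q - 7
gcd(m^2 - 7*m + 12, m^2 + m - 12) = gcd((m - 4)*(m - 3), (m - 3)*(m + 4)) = m - 3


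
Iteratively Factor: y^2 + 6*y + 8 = (y + 4)*(y + 2)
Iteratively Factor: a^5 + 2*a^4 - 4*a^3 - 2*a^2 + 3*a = (a)*(a^4 + 2*a^3 - 4*a^2 - 2*a + 3) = a*(a + 3)*(a^3 - a^2 - a + 1) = a*(a - 1)*(a + 3)*(a^2 - 1) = a*(a - 1)*(a + 1)*(a + 3)*(a - 1)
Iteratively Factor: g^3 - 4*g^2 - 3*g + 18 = (g + 2)*(g^2 - 6*g + 9) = (g - 3)*(g + 2)*(g - 3)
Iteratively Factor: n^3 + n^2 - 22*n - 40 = (n + 2)*(n^2 - n - 20) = (n + 2)*(n + 4)*(n - 5)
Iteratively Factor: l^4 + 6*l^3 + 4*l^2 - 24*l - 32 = (l - 2)*(l^3 + 8*l^2 + 20*l + 16) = (l - 2)*(l + 2)*(l^2 + 6*l + 8) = (l - 2)*(l + 2)^2*(l + 4)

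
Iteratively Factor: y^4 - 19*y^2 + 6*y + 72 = (y + 4)*(y^3 - 4*y^2 - 3*y + 18) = (y - 3)*(y + 4)*(y^2 - y - 6) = (y - 3)*(y + 2)*(y + 4)*(y - 3)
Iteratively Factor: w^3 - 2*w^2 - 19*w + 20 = (w - 5)*(w^2 + 3*w - 4) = (w - 5)*(w + 4)*(w - 1)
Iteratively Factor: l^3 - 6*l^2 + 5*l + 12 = (l + 1)*(l^2 - 7*l + 12) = (l - 4)*(l + 1)*(l - 3)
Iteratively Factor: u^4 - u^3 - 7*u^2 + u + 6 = (u - 1)*(u^3 - 7*u - 6) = (u - 3)*(u - 1)*(u^2 + 3*u + 2) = (u - 3)*(u - 1)*(u + 1)*(u + 2)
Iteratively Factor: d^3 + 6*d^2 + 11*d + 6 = (d + 3)*(d^2 + 3*d + 2) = (d + 1)*(d + 3)*(d + 2)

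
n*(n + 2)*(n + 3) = n^3 + 5*n^2 + 6*n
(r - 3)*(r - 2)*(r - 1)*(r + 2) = r^4 - 4*r^3 - r^2 + 16*r - 12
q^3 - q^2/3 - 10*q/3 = q*(q - 2)*(q + 5/3)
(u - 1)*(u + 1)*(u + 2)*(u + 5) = u^4 + 7*u^3 + 9*u^2 - 7*u - 10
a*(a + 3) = a^2 + 3*a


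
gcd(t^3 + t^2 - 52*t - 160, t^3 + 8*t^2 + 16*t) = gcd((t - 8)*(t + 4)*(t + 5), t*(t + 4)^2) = t + 4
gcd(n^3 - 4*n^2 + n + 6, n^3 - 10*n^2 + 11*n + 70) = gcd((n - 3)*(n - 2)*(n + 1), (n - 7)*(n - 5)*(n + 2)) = 1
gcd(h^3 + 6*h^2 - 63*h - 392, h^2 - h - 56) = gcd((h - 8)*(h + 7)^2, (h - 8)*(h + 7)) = h^2 - h - 56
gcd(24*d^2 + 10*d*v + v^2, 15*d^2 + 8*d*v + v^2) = 1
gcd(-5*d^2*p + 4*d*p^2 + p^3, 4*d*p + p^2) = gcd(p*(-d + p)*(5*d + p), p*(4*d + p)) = p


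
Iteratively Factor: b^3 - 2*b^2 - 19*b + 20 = (b + 4)*(b^2 - 6*b + 5) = (b - 1)*(b + 4)*(b - 5)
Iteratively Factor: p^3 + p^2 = (p + 1)*(p^2) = p*(p + 1)*(p)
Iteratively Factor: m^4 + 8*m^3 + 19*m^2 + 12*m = (m + 4)*(m^3 + 4*m^2 + 3*m) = (m + 3)*(m + 4)*(m^2 + m) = m*(m + 3)*(m + 4)*(m + 1)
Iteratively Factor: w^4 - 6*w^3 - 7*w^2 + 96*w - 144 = (w - 3)*(w^3 - 3*w^2 - 16*w + 48) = (w - 4)*(w - 3)*(w^2 + w - 12) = (w - 4)*(w - 3)*(w + 4)*(w - 3)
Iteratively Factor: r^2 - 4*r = (r)*(r - 4)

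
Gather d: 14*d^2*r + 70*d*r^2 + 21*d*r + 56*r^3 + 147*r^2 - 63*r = 14*d^2*r + d*(70*r^2 + 21*r) + 56*r^3 + 147*r^2 - 63*r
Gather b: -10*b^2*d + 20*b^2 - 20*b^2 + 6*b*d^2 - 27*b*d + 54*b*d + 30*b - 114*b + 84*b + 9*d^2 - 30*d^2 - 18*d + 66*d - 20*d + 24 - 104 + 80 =-10*b^2*d + b*(6*d^2 + 27*d) - 21*d^2 + 28*d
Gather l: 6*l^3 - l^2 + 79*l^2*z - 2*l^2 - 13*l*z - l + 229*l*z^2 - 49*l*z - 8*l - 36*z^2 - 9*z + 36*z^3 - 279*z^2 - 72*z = 6*l^3 + l^2*(79*z - 3) + l*(229*z^2 - 62*z - 9) + 36*z^3 - 315*z^2 - 81*z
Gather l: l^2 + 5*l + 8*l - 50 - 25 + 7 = l^2 + 13*l - 68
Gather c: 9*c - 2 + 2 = 9*c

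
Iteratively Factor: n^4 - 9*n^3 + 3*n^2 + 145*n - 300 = (n - 5)*(n^3 - 4*n^2 - 17*n + 60) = (n - 5)*(n + 4)*(n^2 - 8*n + 15) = (n - 5)^2*(n + 4)*(n - 3)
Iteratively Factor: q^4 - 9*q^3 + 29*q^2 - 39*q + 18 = (q - 1)*(q^3 - 8*q^2 + 21*q - 18) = (q - 3)*(q - 1)*(q^2 - 5*q + 6) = (q - 3)^2*(q - 1)*(q - 2)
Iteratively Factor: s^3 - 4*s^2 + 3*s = (s)*(s^2 - 4*s + 3) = s*(s - 1)*(s - 3)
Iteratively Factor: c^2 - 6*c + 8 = (c - 2)*(c - 4)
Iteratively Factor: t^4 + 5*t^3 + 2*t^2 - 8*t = (t - 1)*(t^3 + 6*t^2 + 8*t) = t*(t - 1)*(t^2 + 6*t + 8) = t*(t - 1)*(t + 4)*(t + 2)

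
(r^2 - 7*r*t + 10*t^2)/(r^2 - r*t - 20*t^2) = (r - 2*t)/(r + 4*t)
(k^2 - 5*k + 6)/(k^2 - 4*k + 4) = (k - 3)/(k - 2)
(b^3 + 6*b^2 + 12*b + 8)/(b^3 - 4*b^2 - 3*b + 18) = (b^2 + 4*b + 4)/(b^2 - 6*b + 9)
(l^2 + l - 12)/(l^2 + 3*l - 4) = (l - 3)/(l - 1)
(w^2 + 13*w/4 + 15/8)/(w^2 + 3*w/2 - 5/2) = (w + 3/4)/(w - 1)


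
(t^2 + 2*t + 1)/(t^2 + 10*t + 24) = (t^2 + 2*t + 1)/(t^2 + 10*t + 24)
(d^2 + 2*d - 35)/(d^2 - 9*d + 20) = (d + 7)/(d - 4)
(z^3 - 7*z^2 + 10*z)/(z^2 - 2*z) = z - 5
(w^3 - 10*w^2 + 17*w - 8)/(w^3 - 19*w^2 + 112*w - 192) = (w^2 - 2*w + 1)/(w^2 - 11*w + 24)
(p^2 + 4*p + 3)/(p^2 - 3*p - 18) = (p + 1)/(p - 6)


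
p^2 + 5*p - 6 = (p - 1)*(p + 6)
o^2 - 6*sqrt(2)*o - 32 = (o - 8*sqrt(2))*(o + 2*sqrt(2))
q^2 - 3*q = q*(q - 3)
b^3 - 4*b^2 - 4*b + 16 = (b - 4)*(b - 2)*(b + 2)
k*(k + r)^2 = k^3 + 2*k^2*r + k*r^2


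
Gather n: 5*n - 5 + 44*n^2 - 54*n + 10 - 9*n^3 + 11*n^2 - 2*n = -9*n^3 + 55*n^2 - 51*n + 5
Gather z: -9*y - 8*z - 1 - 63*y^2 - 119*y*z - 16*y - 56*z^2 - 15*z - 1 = -63*y^2 - 25*y - 56*z^2 + z*(-119*y - 23) - 2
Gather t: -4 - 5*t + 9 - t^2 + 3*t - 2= -t^2 - 2*t + 3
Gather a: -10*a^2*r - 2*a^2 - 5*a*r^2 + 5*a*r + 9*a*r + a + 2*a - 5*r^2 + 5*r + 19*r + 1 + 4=a^2*(-10*r - 2) + a*(-5*r^2 + 14*r + 3) - 5*r^2 + 24*r + 5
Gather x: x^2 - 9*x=x^2 - 9*x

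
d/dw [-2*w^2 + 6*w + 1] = 6 - 4*w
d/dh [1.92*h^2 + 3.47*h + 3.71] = 3.84*h + 3.47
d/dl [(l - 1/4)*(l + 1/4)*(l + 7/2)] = 3*l^2 + 7*l - 1/16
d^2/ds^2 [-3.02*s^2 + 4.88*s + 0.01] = -6.04000000000000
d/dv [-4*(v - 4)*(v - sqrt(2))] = -8*v + 4*sqrt(2) + 16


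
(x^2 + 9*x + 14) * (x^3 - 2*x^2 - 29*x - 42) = x^5 + 7*x^4 - 33*x^3 - 331*x^2 - 784*x - 588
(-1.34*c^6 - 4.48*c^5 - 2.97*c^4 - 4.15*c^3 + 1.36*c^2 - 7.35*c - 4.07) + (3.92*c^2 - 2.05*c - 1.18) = -1.34*c^6 - 4.48*c^5 - 2.97*c^4 - 4.15*c^3 + 5.28*c^2 - 9.4*c - 5.25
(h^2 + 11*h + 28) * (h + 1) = h^3 + 12*h^2 + 39*h + 28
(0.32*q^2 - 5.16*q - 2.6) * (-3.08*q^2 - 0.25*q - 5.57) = -0.9856*q^4 + 15.8128*q^3 + 7.5156*q^2 + 29.3912*q + 14.482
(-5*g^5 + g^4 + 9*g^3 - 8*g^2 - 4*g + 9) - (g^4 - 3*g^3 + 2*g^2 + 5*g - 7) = -5*g^5 + 12*g^3 - 10*g^2 - 9*g + 16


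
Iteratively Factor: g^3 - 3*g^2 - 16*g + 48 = (g - 4)*(g^2 + g - 12) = (g - 4)*(g - 3)*(g + 4)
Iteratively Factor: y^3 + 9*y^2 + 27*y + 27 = (y + 3)*(y^2 + 6*y + 9) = (y + 3)^2*(y + 3)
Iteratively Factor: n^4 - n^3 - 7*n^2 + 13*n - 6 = (n - 1)*(n^3 - 7*n + 6) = (n - 2)*(n - 1)*(n^2 + 2*n - 3) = (n - 2)*(n - 1)^2*(n + 3)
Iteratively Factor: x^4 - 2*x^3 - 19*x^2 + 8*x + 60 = (x + 2)*(x^3 - 4*x^2 - 11*x + 30) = (x - 2)*(x + 2)*(x^2 - 2*x - 15) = (x - 2)*(x + 2)*(x + 3)*(x - 5)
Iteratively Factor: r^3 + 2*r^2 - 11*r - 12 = (r + 4)*(r^2 - 2*r - 3) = (r + 1)*(r + 4)*(r - 3)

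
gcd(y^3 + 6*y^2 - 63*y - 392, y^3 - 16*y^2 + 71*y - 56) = y - 8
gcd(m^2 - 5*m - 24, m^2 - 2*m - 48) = m - 8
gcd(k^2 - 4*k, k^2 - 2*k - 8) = k - 4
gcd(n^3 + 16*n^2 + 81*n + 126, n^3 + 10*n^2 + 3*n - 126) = n^2 + 13*n + 42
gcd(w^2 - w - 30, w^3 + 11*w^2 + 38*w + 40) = w + 5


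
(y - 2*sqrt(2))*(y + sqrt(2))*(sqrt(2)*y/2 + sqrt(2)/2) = sqrt(2)*y^3/2 - y^2 + sqrt(2)*y^2/2 - 2*sqrt(2)*y - y - 2*sqrt(2)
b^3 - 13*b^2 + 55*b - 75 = (b - 5)^2*(b - 3)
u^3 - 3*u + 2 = (u - 1)^2*(u + 2)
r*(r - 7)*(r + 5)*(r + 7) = r^4 + 5*r^3 - 49*r^2 - 245*r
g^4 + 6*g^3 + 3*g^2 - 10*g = g*(g - 1)*(g + 2)*(g + 5)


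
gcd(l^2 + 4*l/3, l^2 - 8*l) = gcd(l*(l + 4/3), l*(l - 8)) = l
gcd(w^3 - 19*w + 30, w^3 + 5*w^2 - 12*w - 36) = w - 3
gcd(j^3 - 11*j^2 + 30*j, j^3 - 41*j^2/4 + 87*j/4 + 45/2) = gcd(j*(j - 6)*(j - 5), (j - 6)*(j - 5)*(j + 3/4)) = j^2 - 11*j + 30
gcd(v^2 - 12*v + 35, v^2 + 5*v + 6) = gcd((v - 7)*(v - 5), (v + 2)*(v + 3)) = 1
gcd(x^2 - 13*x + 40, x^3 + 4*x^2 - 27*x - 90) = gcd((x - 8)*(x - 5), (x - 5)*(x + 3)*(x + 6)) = x - 5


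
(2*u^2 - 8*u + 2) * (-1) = -2*u^2 + 8*u - 2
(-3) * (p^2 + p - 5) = -3*p^2 - 3*p + 15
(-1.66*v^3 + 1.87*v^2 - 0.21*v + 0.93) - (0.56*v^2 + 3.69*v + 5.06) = -1.66*v^3 + 1.31*v^2 - 3.9*v - 4.13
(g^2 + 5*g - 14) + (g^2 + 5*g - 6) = 2*g^2 + 10*g - 20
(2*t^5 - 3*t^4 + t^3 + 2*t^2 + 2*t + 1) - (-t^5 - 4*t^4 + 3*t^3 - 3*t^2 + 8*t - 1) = 3*t^5 + t^4 - 2*t^3 + 5*t^2 - 6*t + 2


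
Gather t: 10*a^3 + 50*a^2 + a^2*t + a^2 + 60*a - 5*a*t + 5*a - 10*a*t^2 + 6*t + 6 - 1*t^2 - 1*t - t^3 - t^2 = 10*a^3 + 51*a^2 + 65*a - t^3 + t^2*(-10*a - 2) + t*(a^2 - 5*a + 5) + 6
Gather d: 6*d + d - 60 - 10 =7*d - 70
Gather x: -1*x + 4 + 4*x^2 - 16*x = 4*x^2 - 17*x + 4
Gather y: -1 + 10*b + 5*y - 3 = 10*b + 5*y - 4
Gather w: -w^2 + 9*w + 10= -w^2 + 9*w + 10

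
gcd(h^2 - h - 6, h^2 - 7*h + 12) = h - 3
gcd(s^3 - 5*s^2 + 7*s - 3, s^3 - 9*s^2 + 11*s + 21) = s - 3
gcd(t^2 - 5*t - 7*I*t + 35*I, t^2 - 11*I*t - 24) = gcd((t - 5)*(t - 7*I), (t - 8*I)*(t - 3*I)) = 1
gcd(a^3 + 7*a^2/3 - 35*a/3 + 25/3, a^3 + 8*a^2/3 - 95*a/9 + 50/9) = a^2 + 10*a/3 - 25/3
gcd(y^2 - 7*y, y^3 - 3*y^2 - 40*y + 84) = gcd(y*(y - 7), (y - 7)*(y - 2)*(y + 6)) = y - 7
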